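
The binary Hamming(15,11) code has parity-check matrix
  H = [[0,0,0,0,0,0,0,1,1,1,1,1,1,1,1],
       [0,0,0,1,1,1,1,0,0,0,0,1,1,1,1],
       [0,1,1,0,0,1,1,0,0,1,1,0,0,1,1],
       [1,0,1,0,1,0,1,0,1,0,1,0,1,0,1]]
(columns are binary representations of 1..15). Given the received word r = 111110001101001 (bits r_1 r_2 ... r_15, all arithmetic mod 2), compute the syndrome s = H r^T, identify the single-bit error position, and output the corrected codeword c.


s = (0, 0, 0, 1)^T, error position = 1, corrected codeword c = 011110001101001

Compute s = H r^T mod 2 one row at a time:
  s_1 = 0 + 1 + 1 + 0 + 1 + 0 + 0 + 1 = 4 ≡ 0 (mod 2).
  s_2 = 1 + 1 + 0 + 0 + 1 + 0 + 0 + 1 = 4 ≡ 0 (mod 2).
  s_3 = 1 + 1 + 0 + 0 + 1 + 0 + 0 + 1 = 4 ≡ 0 (mod 2).
  s_4 = 1 + 1 + 1 + 0 + 1 + 0 + 0 + 1 = 5 ≡ 1 (mod 2).
s = (0, 0, 0, 1)^T — this equals column 1 of H (binary 0001), so error is at position 1.
Correct: flip bit 1 of r = 111110001101001 to get c = 011110001101001.


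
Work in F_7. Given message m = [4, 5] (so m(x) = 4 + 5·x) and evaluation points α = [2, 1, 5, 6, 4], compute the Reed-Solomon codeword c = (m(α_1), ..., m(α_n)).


c = [0, 2, 1, 6, 3]

Message polynomial: m(x) = 4 + 5·x (mod 7).
For each evaluation point α_i, compute m(α_i) mod 7:
  α_1 = 2: Horner steps 5 → 0, so m(2) = 0.
  α_2 = 1: Horner steps 5 → 2, so m(1) = 2.
  α_3 = 5: Horner steps 5 → 1, so m(5) = 1.
  α_4 = 6: Horner steps 5 → 6, so m(6) = 6.
  α_5 = 4: Horner steps 5 → 3, so m(4) = 3.
Codeword c = [0, 2, 1, 6, 3] ∈ F_7^5.


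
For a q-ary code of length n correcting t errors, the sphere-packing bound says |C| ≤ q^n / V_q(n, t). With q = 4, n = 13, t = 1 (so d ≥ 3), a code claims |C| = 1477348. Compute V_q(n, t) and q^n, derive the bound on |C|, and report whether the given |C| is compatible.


V_q(n, t) = 40, q^n = 67108864, Hamming bound = 1677721, |C| = 1477348 ≤ bound (satisfied).

Step 1: Compute V_q(n, t) = Σ_{j=0}^1 C(n, j) (q−1)^j.
  j = 0: C(13,0)·(3)^0 = 1·1 = 1.
  j = 1: C(13,1)·(3)^1 = 13·3 = 39.
  V_q(n, t) = 1 + 39 = 40.
Step 2: q^n = 4^13 = 67108864.
Step 3: Hamming bound ⌊q^n / V_q(n,t)⌋ = ⌊67108864/40⌋ = 1677721.
Step 4: Compare |C| = 1477348 to 1677721: satisfied.
The claimed |C| lies below the Hamming bound.


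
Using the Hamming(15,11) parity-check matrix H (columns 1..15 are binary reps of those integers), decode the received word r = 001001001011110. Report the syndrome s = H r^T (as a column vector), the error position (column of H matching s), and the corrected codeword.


s = (1, 0, 0, 0)^T, error position = 8, corrected codeword c = 001001011011110

Compute s = H r^T mod 2 one row at a time:
  s_1 = 0 + 1 + 0 + 1 + 1 + 1 + 1 + 0 = 5 ≡ 1 (mod 2).
  s_2 = 0 + 0 + 1 + 0 + 1 + 1 + 1 + 0 = 4 ≡ 0 (mod 2).
  s_3 = 0 + 1 + 1 + 0 + 0 + 1 + 1 + 0 = 4 ≡ 0 (mod 2).
  s_4 = 0 + 1 + 0 + 0 + 1 + 1 + 1 + 0 = 4 ≡ 0 (mod 2).
s = (1, 0, 0, 0)^T — this equals column 8 of H (binary 1000), so error is at position 8.
Correct: flip bit 8 of r = 001001001011110 to get c = 001001011011110.


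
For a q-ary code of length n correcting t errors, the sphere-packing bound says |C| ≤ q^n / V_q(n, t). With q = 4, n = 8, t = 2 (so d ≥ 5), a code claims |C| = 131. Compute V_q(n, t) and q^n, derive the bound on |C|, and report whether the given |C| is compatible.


V_q(n, t) = 277, q^n = 65536, Hamming bound = 236, |C| = 131 ≤ bound (satisfied).

Step 1: Compute V_q(n, t) = Σ_{j=0}^2 C(n, j) (q−1)^j.
  j = 0: C(8,0)·(3)^0 = 1·1 = 1.
  j = 1: C(8,1)·(3)^1 = 8·3 = 24.
  j = 2: C(8,2)·(3)^2 = 28·9 = 252.
  V_q(n, t) = 1 + 24 + 252 = 277.
Step 2: q^n = 4^8 = 65536.
Step 3: Hamming bound ⌊q^n / V_q(n,t)⌋ = ⌊65536/277⌋ = 236.
Step 4: Compare |C| = 131 to 236: satisfied.
The claimed |C| lies below the Hamming bound.


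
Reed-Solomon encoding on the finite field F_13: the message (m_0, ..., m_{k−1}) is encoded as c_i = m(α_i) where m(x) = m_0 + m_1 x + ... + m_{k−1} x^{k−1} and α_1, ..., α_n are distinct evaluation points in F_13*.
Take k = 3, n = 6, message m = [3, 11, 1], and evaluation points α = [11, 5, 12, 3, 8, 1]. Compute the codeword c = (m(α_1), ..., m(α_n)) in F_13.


c = [11, 5, 6, 6, 12, 2]

Message polynomial: m(x) = 3 + 11·x + 1·x^2 (mod 13).
For each evaluation point α_i, compute m(α_i) mod 13:
  α_1 = 11: Horner steps 1 → 9 → 11, so m(11) = 11.
  α_2 = 5: Horner steps 1 → 3 → 5, so m(5) = 5.
  α_3 = 12: Horner steps 1 → 10 → 6, so m(12) = 6.
  α_4 = 3: Horner steps 1 → 1 → 6, so m(3) = 6.
  α_5 = 8: Horner steps 1 → 6 → 12, so m(8) = 12.
  α_6 = 1: Horner steps 1 → 12 → 2, so m(1) = 2.
Codeword c = [11, 5, 6, 6, 12, 2] ∈ F_13^6.


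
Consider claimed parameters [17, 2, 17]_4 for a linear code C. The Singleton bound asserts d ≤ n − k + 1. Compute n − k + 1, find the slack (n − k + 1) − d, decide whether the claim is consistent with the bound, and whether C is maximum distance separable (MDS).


Singleton RHS = n − k + 1 = 16, slack = -1, bound violated (no such code; not MDS).

Singleton bound: d ≤ n − k + 1.
Here n = 17, k = 2, so n − k + 1 = 16.
Given d = 17, check d ≤ 16: NO.
Slack = (n − k + 1) − d = -1.
The slack is negative: d = 17 exceeds n − k + 1 = 16 by 1, so the Singleton bound is violated and no linear [17, 2, 17]_4 code can exist. In particular it is not MDS (MDS requires d = n − k + 1 exactly).
Description: the claimed parameters are [17, 2, 17]_4; such a code would be impossible (violates the Singleton bound).


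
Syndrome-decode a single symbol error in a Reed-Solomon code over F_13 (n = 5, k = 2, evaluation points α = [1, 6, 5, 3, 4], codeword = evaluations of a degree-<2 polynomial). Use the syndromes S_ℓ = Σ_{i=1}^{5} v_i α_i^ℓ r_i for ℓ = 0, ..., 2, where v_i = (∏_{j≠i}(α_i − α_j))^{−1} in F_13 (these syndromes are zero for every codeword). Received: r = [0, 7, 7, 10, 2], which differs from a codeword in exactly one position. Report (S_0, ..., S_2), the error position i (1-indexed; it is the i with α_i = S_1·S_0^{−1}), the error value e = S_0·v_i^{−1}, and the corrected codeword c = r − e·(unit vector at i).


S = (2, 12, 7), error at position 2, error magnitude e = 8, c = [0, 12, 7, 10, 2].

Step 1: column multipliers v_i = (∏_{j≠i}(α_i − α_j))^{−1} mod 13.
  i = 1 (α = 1): (1−6)(1−5)(1−3)(1−4) = (−5)·(−4)·(−2)·(−3) = 120 ≡ 3, so v_1 = 3^{−1} = 9 (mod 13).
  i = 2 (α = 6): (6−1)(6−5)(6−3)(6−4) = 5·1·3·2 = 30 ≡ 4, so v_2 = 4^{−1} = 10 (mod 13).
  i = 3 (α = 5): (5−1)(5−6)(5−3)(5−4) = 4·(−1)·2·1 = −8 ≡ 5, so v_3 = 5^{−1} = 8 (mod 13).
  i = 4 (α = 3): (3−1)(3−6)(3−5)(3−4) = 2·(−3)·(−2)·(−1) = −12 ≡ 1, so v_4 = 1^{−1} = 1 (mod 13).
  i = 5 (α = 4): (4−1)(4−6)(4−5)(4−3) = 3·(−2)·(−1)·1 = 6 ≡ 6, so v_5 = 6^{−1} = 11 (mod 13).
  v = [9, 10, 8, 1, 11].
Step 2: syndromes of r = [0, 7, 7, 10, 2] (all sums mod 13).
  S_0 = Σ v_i r_i = 9·0 + 10·7 + 8·7 + 1·10 + 11·2 = 158 ≡ 2.
  S_1 = Σ v_i α_i r_i = 9·1·0 + 10·6·7 + 8·5·7 + 1·3·10 + 11·4·2 = 818 ≡ 12.
  α_i^2 mod 13 = [1, 10, 12, 9, 3].
  S_2 = Σ v_i α_i^2 r_i = 9·1·0 + 10·10·7 + 8·12·7 + 1·9·10 + 11·3·2 = 1528 ≡ 7.
  S = (2, 12, 7) ≠ 0, so r is not a codeword (an error is present).
Step 3: locate the error. For a single error e at position i, S_ℓ = v_i·e·α_i^ℓ, so α_err = S_1/S_0.
  S_0^{−1} = 2^{−1} = 7 (mod 13), so α_err = 12·7 = 84 ≡ 6 = α_2. Error position i = 2.
  Consistency check: S_2/S_1 = 7·12 = 84 ≡ 6 = α_err ✓ (single-error assumption holds).
Step 4: error magnitude e = S_0/v_2 = S_0·∏_{j≠2}(α_2 − α_j) = 2·4 = 8 ≡ 8 (mod 13).
Step 5: correct position 2: c_2 = r_2 − e = 7 − 8 ≡ 12 (mod 13). Hence c = [0, 12, 7, 10, 2].
  Check: interpolating c through the α_i gives m(x) = 8 + 5·x (degree < 2) with m(α_i) = c_i for every i, so c is indeed a codeword.


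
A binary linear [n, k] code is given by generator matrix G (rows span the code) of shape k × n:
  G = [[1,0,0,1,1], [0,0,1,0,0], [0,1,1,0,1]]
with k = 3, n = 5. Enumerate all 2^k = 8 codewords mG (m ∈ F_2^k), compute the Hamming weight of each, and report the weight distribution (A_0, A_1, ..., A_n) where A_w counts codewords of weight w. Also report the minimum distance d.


Weight distribution: A_0 = 1, A_1 = 1, A_2 = 1, A_3 = 3, A_4 = 2. Minimum distance d = 1.

Enumerate all 2^3 = 8 messages m ∈ F_2^3.
For each, compute codeword c = mG in F_2^5, then tally its weight.
  m = 000 → c = 00000, weight = 0.
  m = 100 → c = 10011, weight = 3.
  m = 010 → c = 00100, weight = 1.
  m = 110 → c = 10111, weight = 4.
  m = 001 → c = 01101, weight = 3.
  m = 101 → c = 11110, weight = 4.
  m = 011 → c = 01001, weight = 2.
  m = 111 → c = 11010, weight = 3.
Tally weights:
  weight 0: 1 codewords.
  weight 1: 1 codewords.
  weight 2: 1 codewords.
  weight 3: 3 codewords.
  weight 4: 2 codewords.
Minimum distance d = smallest w > 0 with A_w > 0 = 1.
Sanity: Σ A_w = 8 = 2^3 = 8 ✓.


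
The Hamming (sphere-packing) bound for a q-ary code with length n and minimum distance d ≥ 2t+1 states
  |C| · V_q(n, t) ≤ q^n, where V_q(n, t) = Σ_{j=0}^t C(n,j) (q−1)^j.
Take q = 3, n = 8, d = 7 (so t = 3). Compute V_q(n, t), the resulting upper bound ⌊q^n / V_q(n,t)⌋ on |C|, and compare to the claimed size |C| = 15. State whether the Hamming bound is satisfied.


V_q(n, t) = 577, q^n = 6561, Hamming bound = 11, |C| = 15 > bound (violated).

Step 1: Compute V_q(n, t) = Σ_{j=0}^3 C(n, j) (q−1)^j.
  j = 0: C(8,0)·(2)^0 = 1·1 = 1.
  j = 1: C(8,1)·(2)^1 = 8·2 = 16.
  j = 2: C(8,2)·(2)^2 = 28·4 = 112.
  j = 3: C(8,3)·(2)^3 = 56·8 = 448.
  V_q(n, t) = 1 + 16 + 112 + 448 = 577.
Step 2: q^n = 3^8 = 6561.
Step 3: Hamming bound ⌊q^n / V_q(n,t)⌋ = ⌊6561/577⌋ = 11.
Step 4: Compare |C| = 15 to 11: violated.
The claimed |C| lies above the Hamming bound, so no 3-ary code of length 8 with d ≥ 7 can have 15 codewords.


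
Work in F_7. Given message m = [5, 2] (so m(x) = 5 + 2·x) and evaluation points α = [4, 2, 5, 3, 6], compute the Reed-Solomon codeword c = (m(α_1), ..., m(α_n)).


c = [6, 2, 1, 4, 3]

Message polynomial: m(x) = 5 + 2·x (mod 7).
For each evaluation point α_i, compute m(α_i) mod 7:
  α_1 = 4: Horner steps 2 → 6, so m(4) = 6.
  α_2 = 2: Horner steps 2 → 2, so m(2) = 2.
  α_3 = 5: Horner steps 2 → 1, so m(5) = 1.
  α_4 = 3: Horner steps 2 → 4, so m(3) = 4.
  α_5 = 6: Horner steps 2 → 3, so m(6) = 3.
Codeword c = [6, 2, 1, 4, 3] ∈ F_7^5.


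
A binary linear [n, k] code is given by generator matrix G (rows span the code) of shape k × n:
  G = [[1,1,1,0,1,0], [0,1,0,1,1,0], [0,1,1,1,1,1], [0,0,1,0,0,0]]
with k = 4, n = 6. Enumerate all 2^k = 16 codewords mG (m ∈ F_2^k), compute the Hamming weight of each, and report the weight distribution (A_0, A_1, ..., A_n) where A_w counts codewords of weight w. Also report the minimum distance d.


Weight distribution: A_0 = 1, A_1 = 2, A_2 = 2, A_3 = 4, A_4 = 5, A_5 = 2. Minimum distance d = 1.

Enumerate all 2^4 = 16 messages m ∈ F_2^4.
For each, compute codeword c = mG in F_2^6, then tally its weight.
  m = 0000 → c = 000000, weight = 0.
  m = 1000 → c = 111010, weight = 4.
  m = 0100 → c = 010110, weight = 3.
  m = 1100 → c = 101100, weight = 3.
  m = 0010 → c = 011111, weight = 5.
  m = 1010 → c = 100101, weight = 3.
  m = 0110 → c = 001001, weight = 2.
  m = 1110 → c = 110011, weight = 4.
  m = 0001 → c = 001000, weight = 1.
  m = 1001 → c = 110010, weight = 3.
  m = 0101 → c = 011110, weight = 4.
  m = 1101 → c = 100100, weight = 2.
  m = 0011 → c = 010111, weight = 4.
  m = 1011 → c = 101101, weight = 4.
  m = 0111 → c = 000001, weight = 1.
  m = 1111 → c = 111011, weight = 5.
Tally weights:
  weight 0: 1 codewords.
  weight 1: 2 codewords.
  weight 2: 2 codewords.
  weight 3: 4 codewords.
  weight 4: 5 codewords.
  weight 5: 2 codewords.
Minimum distance d = smallest w > 0 with A_w > 0 = 1.
Sanity: Σ A_w = 16 = 2^4 = 16 ✓.


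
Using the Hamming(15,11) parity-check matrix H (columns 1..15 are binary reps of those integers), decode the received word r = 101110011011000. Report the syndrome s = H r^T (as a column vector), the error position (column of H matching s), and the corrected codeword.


s = (0, 1, 0, 1)^T, error position = 5, corrected codeword c = 101100011011000

Compute s = H r^T mod 2 one row at a time:
  s_1 = 1 + 1 + 0 + 1 + 1 + 0 + 0 + 0 = 4 ≡ 0 (mod 2).
  s_2 = 1 + 1 + 0 + 0 + 1 + 0 + 0 + 0 = 3 ≡ 1 (mod 2).
  s_3 = 0 + 1 + 0 + 0 + 0 + 1 + 0 + 0 = 2 ≡ 0 (mod 2).
  s_4 = 1 + 1 + 1 + 0 + 1 + 1 + 0 + 0 = 5 ≡ 1 (mod 2).
s = (0, 1, 0, 1)^T — this equals column 5 of H (binary 0101), so error is at position 5.
Correct: flip bit 5 of r = 101110011011000 to get c = 101100011011000.


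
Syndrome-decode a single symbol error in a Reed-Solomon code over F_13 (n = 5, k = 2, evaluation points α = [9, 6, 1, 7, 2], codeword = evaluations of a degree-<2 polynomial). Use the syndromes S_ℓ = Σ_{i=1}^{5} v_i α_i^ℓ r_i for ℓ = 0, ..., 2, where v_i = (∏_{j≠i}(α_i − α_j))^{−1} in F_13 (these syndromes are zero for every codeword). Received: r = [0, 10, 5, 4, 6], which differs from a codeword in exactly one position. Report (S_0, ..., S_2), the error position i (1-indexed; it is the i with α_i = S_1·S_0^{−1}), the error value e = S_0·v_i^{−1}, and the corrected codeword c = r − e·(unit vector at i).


S = (9, 11, 12), error at position 4, error magnitude e = 6, c = [0, 10, 5, 11, 6].

Step 1: column multipliers v_i = (∏_{j≠i}(α_i − α_j))^{−1} mod 13.
  i = 1 (α = 9): (9−6)(9−1)(9−7)(9−2) = 3·8·2·7 = 336 ≡ 11, so v_1 = 11^{−1} = 6 (mod 13).
  i = 2 (α = 6): (6−9)(6−1)(6−7)(6−2) = (−3)·5·(−1)·4 = 60 ≡ 8, so v_2 = 8^{−1} = 5 (mod 13).
  i = 3 (α = 1): (1−9)(1−6)(1−7)(1−2) = (−8)·(−5)·(−6)·(−1) = 240 ≡ 6, so v_3 = 6^{−1} = 11 (mod 13).
  i = 4 (α = 7): (7−9)(7−6)(7−1)(7−2) = (−2)·1·6·5 = −60 ≡ 5, so v_4 = 5^{−1} = 8 (mod 13).
  i = 5 (α = 2): (2−9)(2−6)(2−1)(2−7) = (−7)·(−4)·1·(−5) = −140 ≡ 3, so v_5 = 3^{−1} = 9 (mod 13).
  v = [6, 5, 11, 8, 9].
Step 2: syndromes of r = [0, 10, 5, 4, 6] (all sums mod 13).
  S_0 = Σ v_i r_i = 6·0 + 5·10 + 11·5 + 8·4 + 9·6 = 191 ≡ 9.
  S_1 = Σ v_i α_i r_i = 6·9·0 + 5·6·10 + 11·1·5 + 8·7·4 + 9·2·6 = 687 ≡ 11.
  α_i^2 mod 13 = [3, 10, 1, 10, 4].
  S_2 = Σ v_i α_i^2 r_i = 6·3·0 + 5·10·10 + 11·1·5 + 8·10·4 + 9·4·6 = 1091 ≡ 12.
  S = (9, 11, 12) ≠ 0, so r is not a codeword (an error is present).
Step 3: locate the error. For a single error e at position i, S_ℓ = v_i·e·α_i^ℓ, so α_err = S_1/S_0.
  S_0^{−1} = 9^{−1} = 3 (mod 13), so α_err = 11·3 = 33 ≡ 7 = α_4. Error position i = 4.
  Consistency check: S_2/S_1 = 12·6 = 72 ≡ 7 = α_err ✓ (single-error assumption holds).
Step 4: error magnitude e = S_0/v_4 = S_0·∏_{j≠4}(α_4 − α_j) = 9·5 = 45 ≡ 6 (mod 13).
Step 5: correct position 4: c_4 = r_4 − e = 4 − 6 ≡ 11 (mod 13). Hence c = [0, 10, 5, 11, 6].
  Check: interpolating c through the α_i gives m(x) = 4 + 1·x (degree < 2) with m(α_i) = c_i for every i, so c is indeed a codeword.


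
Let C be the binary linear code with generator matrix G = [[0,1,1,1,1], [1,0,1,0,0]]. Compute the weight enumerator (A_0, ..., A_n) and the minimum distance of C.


Weight distribution: A_0 = 1, A_2 = 1, A_4 = 2. Minimum distance d = 2.

Enumerate all 2^2 = 4 messages m ∈ F_2^2.
For each, compute codeword c = mG in F_2^5, then tally its weight.
  m = 00 → c = 00000, weight = 0.
  m = 10 → c = 01111, weight = 4.
  m = 01 → c = 10100, weight = 2.
  m = 11 → c = 11011, weight = 4.
Tally weights:
  weight 0: 1 codewords.
  weight 2: 1 codewords.
  weight 4: 2 codewords.
Minimum distance d = smallest w > 0 with A_w > 0 = 2.
Sanity: Σ A_w = 4 = 2^2 = 4 ✓.


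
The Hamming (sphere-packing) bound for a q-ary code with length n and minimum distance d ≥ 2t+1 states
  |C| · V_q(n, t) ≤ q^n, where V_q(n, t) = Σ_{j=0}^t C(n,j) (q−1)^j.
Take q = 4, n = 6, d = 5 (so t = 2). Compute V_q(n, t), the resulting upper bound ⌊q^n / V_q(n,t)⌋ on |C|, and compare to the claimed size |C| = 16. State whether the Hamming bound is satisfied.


V_q(n, t) = 154, q^n = 4096, Hamming bound = 26, |C| = 16 ≤ bound (satisfied).

Step 1: Compute V_q(n, t) = Σ_{j=0}^2 C(n, j) (q−1)^j.
  j = 0: C(6,0)·(3)^0 = 1·1 = 1.
  j = 1: C(6,1)·(3)^1 = 6·3 = 18.
  j = 2: C(6,2)·(3)^2 = 15·9 = 135.
  V_q(n, t) = 1 + 18 + 135 = 154.
Step 2: q^n = 4^6 = 4096.
Step 3: Hamming bound ⌊q^n / V_q(n,t)⌋ = ⌊4096/154⌋ = 26.
Step 4: Compare |C| = 16 to 26: satisfied.
The claimed |C| lies below the Hamming bound.


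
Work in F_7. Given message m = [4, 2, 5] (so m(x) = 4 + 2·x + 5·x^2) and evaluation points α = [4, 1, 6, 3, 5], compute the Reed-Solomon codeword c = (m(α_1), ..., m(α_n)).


c = [1, 4, 0, 6, 6]

Message polynomial: m(x) = 4 + 2·x + 5·x^2 (mod 7).
For each evaluation point α_i, compute m(α_i) mod 7:
  α_1 = 4: Horner steps 5 → 1 → 1, so m(4) = 1.
  α_2 = 1: Horner steps 5 → 0 → 4, so m(1) = 4.
  α_3 = 6: Horner steps 5 → 4 → 0, so m(6) = 0.
  α_4 = 3: Horner steps 5 → 3 → 6, so m(3) = 6.
  α_5 = 5: Horner steps 5 → 6 → 6, so m(5) = 6.
Codeword c = [1, 4, 0, 6, 6] ∈ F_7^5.


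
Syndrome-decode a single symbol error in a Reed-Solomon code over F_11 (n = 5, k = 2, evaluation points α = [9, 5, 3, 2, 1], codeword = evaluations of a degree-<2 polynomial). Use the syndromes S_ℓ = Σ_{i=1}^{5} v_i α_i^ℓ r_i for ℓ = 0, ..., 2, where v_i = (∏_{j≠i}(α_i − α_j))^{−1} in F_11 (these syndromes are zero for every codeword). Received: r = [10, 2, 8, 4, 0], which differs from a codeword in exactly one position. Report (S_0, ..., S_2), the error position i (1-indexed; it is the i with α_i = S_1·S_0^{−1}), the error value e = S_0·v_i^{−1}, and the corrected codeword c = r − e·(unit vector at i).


S = (10, 6, 8), error at position 2, error magnitude e = 8, c = [10, 5, 8, 4, 0].

Step 1: column multipliers v_i = (∏_{j≠i}(α_i − α_j))^{−1} mod 11.
  i = 1 (α = 9): (9−5)(9−3)(9−2)(9−1) = 4·6·7·8 = 1344 ≡ 2, so v_1 = 2^{−1} = 6 (mod 11).
  i = 2 (α = 5): (5−9)(5−3)(5−2)(5−1) = (−4)·2·3·4 = −96 ≡ 3, so v_2 = 3^{−1} = 4 (mod 11).
  i = 3 (α = 3): (3−9)(3−5)(3−2)(3−1) = (−6)·(−2)·1·2 = 24 ≡ 2, so v_3 = 2^{−1} = 6 (mod 11).
  i = 4 (α = 2): (2−9)(2−5)(2−3)(2−1) = (−7)·(−3)·(−1)·1 = −21 ≡ 1, so v_4 = 1^{−1} = 1 (mod 11).
  i = 5 (α = 1): (1−9)(1−5)(1−3)(1−2) = (−8)·(−4)·(−2)·(−1) = 64 ≡ 9, so v_5 = 9^{−1} = 5 (mod 11).
  v = [6, 4, 6, 1, 5].
Step 2: syndromes of r = [10, 2, 8, 4, 0] (all sums mod 11).
  S_0 = Σ v_i r_i = 6·10 + 4·2 + 6·8 + 1·4 + 5·0 = 120 ≡ 10.
  S_1 = Σ v_i α_i r_i = 6·9·10 + 4·5·2 + 6·3·8 + 1·2·4 + 5·1·0 = 732 ≡ 6.
  α_i^2 mod 11 = [4, 3, 9, 4, 1].
  S_2 = Σ v_i α_i^2 r_i = 6·4·10 + 4·3·2 + 6·9·8 + 1·4·4 + 5·1·0 = 712 ≡ 8.
  S = (10, 6, 8) ≠ 0, so r is not a codeword (an error is present).
Step 3: locate the error. For a single error e at position i, S_ℓ = v_i·e·α_i^ℓ, so α_err = S_1/S_0.
  S_0^{−1} = 10^{−1} = 10 (mod 11), so α_err = 6·10 = 60 ≡ 5 = α_2. Error position i = 2.
  Consistency check: S_2/S_1 = 8·2 = 16 ≡ 5 = α_err ✓ (single-error assumption holds).
Step 4: error magnitude e = S_0/v_2 = S_0·∏_{j≠2}(α_2 − α_j) = 10·3 = 30 ≡ 8 (mod 11).
Step 5: correct position 2: c_2 = r_2 − e = 2 − 8 ≡ 5 (mod 11). Hence c = [10, 5, 8, 4, 0].
  Check: interpolating c through the α_i gives m(x) = 7 + 4·x (degree < 2) with m(α_i) = c_i for every i, so c is indeed a codeword.


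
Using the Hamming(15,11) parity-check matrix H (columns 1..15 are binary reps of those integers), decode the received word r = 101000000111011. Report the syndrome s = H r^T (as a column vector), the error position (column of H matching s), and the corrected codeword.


s = (1, 1, 1, 0)^T, error position = 14, corrected codeword c = 101000000111001

Compute s = H r^T mod 2 one row at a time:
  s_1 = 0 + 0 + 1 + 1 + 1 + 0 + 1 + 1 = 5 ≡ 1 (mod 2).
  s_2 = 0 + 0 + 0 + 0 + 1 + 0 + 1 + 1 = 3 ≡ 1 (mod 2).
  s_3 = 0 + 1 + 0 + 0 + 1 + 1 + 1 + 1 = 5 ≡ 1 (mod 2).
  s_4 = 1 + 1 + 0 + 0 + 0 + 1 + 0 + 1 = 4 ≡ 0 (mod 2).
s = (1, 1, 1, 0)^T — this equals column 14 of H (binary 1110), so error is at position 14.
Correct: flip bit 14 of r = 101000000111011 to get c = 101000000111001.


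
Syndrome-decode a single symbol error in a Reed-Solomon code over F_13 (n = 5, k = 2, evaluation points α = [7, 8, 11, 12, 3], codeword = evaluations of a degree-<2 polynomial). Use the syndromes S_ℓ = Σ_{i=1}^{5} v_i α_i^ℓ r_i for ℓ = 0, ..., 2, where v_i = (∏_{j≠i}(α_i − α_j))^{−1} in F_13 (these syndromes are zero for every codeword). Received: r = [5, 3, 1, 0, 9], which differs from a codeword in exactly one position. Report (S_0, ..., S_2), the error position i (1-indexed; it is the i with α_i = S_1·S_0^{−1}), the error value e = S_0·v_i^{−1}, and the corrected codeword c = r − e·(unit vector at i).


S = (8, 12, 5), error at position 2, error magnitude e = 12, c = [5, 4, 1, 0, 9].

Step 1: column multipliers v_i = (∏_{j≠i}(α_i − α_j))^{−1} mod 13.
  i = 1 (α = 7): (7−8)(7−11)(7−12)(7−3) = (−1)·(−4)·(−5)·4 = −80 ≡ 11, so v_1 = 11^{−1} = 6 (mod 13).
  i = 2 (α = 8): (8−7)(8−11)(8−12)(8−3) = 1·(−3)·(−4)·5 = 60 ≡ 8, so v_2 = 8^{−1} = 5 (mod 13).
  i = 3 (α = 11): (11−7)(11−8)(11−12)(11−3) = 4·3·(−1)·8 = −96 ≡ 8, so v_3 = 8^{−1} = 5 (mod 13).
  i = 4 (α = 12): (12−7)(12−8)(12−11)(12−3) = 5·4·1·9 = 180 ≡ 11, so v_4 = 11^{−1} = 6 (mod 13).
  i = 5 (α = 3): (3−7)(3−8)(3−11)(3−12) = (−4)·(−5)·(−8)·(−9) = 1440 ≡ 10, so v_5 = 10^{−1} = 4 (mod 13).
  v = [6, 5, 5, 6, 4].
Step 2: syndromes of r = [5, 3, 1, 0, 9] (all sums mod 13).
  S_0 = Σ v_i r_i = 6·5 + 5·3 + 5·1 + 6·0 + 4·9 = 86 ≡ 8.
  S_1 = Σ v_i α_i r_i = 6·7·5 + 5·8·3 + 5·11·1 + 6·12·0 + 4·3·9 = 493 ≡ 12.
  α_i^2 mod 13 = [10, 12, 4, 1, 9].
  S_2 = Σ v_i α_i^2 r_i = 6·10·5 + 5·12·3 + 5·4·1 + 6·1·0 + 4·9·9 = 824 ≡ 5.
  S = (8, 12, 5) ≠ 0, so r is not a codeword (an error is present).
Step 3: locate the error. For a single error e at position i, S_ℓ = v_i·e·α_i^ℓ, so α_err = S_1/S_0.
  S_0^{−1} = 8^{−1} = 5 (mod 13), so α_err = 12·5 = 60 ≡ 8 = α_2. Error position i = 2.
  Consistency check: S_2/S_1 = 5·12 = 60 ≡ 8 = α_err ✓ (single-error assumption holds).
Step 4: error magnitude e = S_0/v_2 = S_0·∏_{j≠2}(α_2 − α_j) = 8·8 = 64 ≡ 12 (mod 13).
Step 5: correct position 2: c_2 = r_2 − e = 3 − 12 ≡ 4 (mod 13). Hence c = [5, 4, 1, 0, 9].
  Check: interpolating c through the α_i gives m(x) = 12 + 12·x (degree < 2) with m(α_i) = c_i for every i, so c is indeed a codeword.


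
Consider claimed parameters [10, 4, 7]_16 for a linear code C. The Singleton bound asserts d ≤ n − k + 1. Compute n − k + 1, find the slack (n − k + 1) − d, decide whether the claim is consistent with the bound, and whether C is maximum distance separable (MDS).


Singleton RHS = n − k + 1 = 7, slack = 0, bound satisfied, MDS.

Singleton bound: d ≤ n − k + 1.
Here n = 10, k = 4, so n − k + 1 = 7.
Given d = 7, check d ≤ 7: YES.
Slack = (n − k + 1) − d = 0.
The code is MDS (slack = 0).
Description: the claimed parameters are [10, 4, 7]_16; such a code would be MDS (meets Singleton bound).


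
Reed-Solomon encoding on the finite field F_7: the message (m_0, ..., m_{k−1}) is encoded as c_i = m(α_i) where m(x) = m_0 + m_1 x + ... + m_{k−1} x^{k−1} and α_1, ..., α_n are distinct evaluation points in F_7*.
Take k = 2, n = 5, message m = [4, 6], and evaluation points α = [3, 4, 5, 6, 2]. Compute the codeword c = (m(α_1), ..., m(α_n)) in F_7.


c = [1, 0, 6, 5, 2]

Message polynomial: m(x) = 4 + 6·x (mod 7).
For each evaluation point α_i, compute m(α_i) mod 7:
  α_1 = 3: Horner steps 6 → 1, so m(3) = 1.
  α_2 = 4: Horner steps 6 → 0, so m(4) = 0.
  α_3 = 5: Horner steps 6 → 6, so m(5) = 6.
  α_4 = 6: Horner steps 6 → 5, so m(6) = 5.
  α_5 = 2: Horner steps 6 → 2, so m(2) = 2.
Codeword c = [1, 0, 6, 5, 2] ∈ F_7^5.


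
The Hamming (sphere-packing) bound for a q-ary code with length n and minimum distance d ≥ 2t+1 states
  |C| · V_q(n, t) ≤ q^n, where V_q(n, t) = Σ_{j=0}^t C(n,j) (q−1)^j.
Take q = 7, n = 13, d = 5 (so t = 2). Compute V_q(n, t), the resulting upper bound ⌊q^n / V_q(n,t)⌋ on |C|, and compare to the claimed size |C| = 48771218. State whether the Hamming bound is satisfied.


V_q(n, t) = 2887, q^n = 96889010407, Hamming bound = 33560446, |C| = 48771218 > bound (violated).

Step 1: Compute V_q(n, t) = Σ_{j=0}^2 C(n, j) (q−1)^j.
  j = 0: C(13,0)·(6)^0 = 1·1 = 1.
  j = 1: C(13,1)·(6)^1 = 13·6 = 78.
  j = 2: C(13,2)·(6)^2 = 78·36 = 2808.
  V_q(n, t) = 1 + 78 + 2808 = 2887.
Step 2: q^n = 7^13 = 96889010407.
Step 3: Hamming bound ⌊q^n / V_q(n,t)⌋ = ⌊96889010407/2887⌋ = 33560446.
Step 4: Compare |C| = 48771218 to 33560446: violated.
The claimed |C| lies above the Hamming bound, so no 7-ary code of length 13 with d ≥ 5 can have 48771218 codewords.


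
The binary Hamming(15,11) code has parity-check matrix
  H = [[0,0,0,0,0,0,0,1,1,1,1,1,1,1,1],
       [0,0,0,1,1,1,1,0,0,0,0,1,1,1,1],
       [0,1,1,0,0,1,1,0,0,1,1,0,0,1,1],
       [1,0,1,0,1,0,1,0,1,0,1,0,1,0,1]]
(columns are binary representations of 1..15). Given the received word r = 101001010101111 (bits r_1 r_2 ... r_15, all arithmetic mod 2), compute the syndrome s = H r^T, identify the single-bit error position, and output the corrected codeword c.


s = (0, 1, 1, 0)^T, error position = 6, corrected codeword c = 101000010101111

Compute s = H r^T mod 2 one row at a time:
  s_1 = 1 + 0 + 1 + 0 + 1 + 1 + 1 + 1 = 6 ≡ 0 (mod 2).
  s_2 = 0 + 0 + 1 + 0 + 1 + 1 + 1 + 1 = 5 ≡ 1 (mod 2).
  s_3 = 0 + 1 + 1 + 0 + 1 + 0 + 1 + 1 = 5 ≡ 1 (mod 2).
  s_4 = 1 + 1 + 0 + 0 + 0 + 0 + 1 + 1 = 4 ≡ 0 (mod 2).
s = (0, 1, 1, 0)^T — this equals column 6 of H (binary 0110), so error is at position 6.
Correct: flip bit 6 of r = 101001010101111 to get c = 101000010101111.


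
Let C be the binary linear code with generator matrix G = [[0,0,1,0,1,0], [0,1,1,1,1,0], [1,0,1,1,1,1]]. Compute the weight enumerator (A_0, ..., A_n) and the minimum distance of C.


Weight distribution: A_0 = 1, A_2 = 2, A_3 = 2, A_4 = 1, A_5 = 2. Minimum distance d = 2.

Enumerate all 2^3 = 8 messages m ∈ F_2^3.
For each, compute codeword c = mG in F_2^6, then tally its weight.
  m = 000 → c = 000000, weight = 0.
  m = 100 → c = 001010, weight = 2.
  m = 010 → c = 011110, weight = 4.
  m = 110 → c = 010100, weight = 2.
  m = 001 → c = 101111, weight = 5.
  m = 101 → c = 100101, weight = 3.
  m = 011 → c = 110001, weight = 3.
  m = 111 → c = 111011, weight = 5.
Tally weights:
  weight 0: 1 codewords.
  weight 2: 2 codewords.
  weight 3: 2 codewords.
  weight 4: 1 codewords.
  weight 5: 2 codewords.
Minimum distance d = smallest w > 0 with A_w > 0 = 2.
Sanity: Σ A_w = 8 = 2^3 = 8 ✓.


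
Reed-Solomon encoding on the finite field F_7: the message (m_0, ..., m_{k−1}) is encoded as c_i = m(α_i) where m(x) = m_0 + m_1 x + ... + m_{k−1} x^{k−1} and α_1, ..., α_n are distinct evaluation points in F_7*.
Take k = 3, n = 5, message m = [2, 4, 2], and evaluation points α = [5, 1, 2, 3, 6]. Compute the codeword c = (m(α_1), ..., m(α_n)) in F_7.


c = [2, 1, 4, 4, 0]

Message polynomial: m(x) = 2 + 4·x + 2·x^2 (mod 7).
For each evaluation point α_i, compute m(α_i) mod 7:
  α_1 = 5: Horner steps 2 → 0 → 2, so m(5) = 2.
  α_2 = 1: Horner steps 2 → 6 → 1, so m(1) = 1.
  α_3 = 2: Horner steps 2 → 1 → 4, so m(2) = 4.
  α_4 = 3: Horner steps 2 → 3 → 4, so m(3) = 4.
  α_5 = 6: Horner steps 2 → 2 → 0, so m(6) = 0.
Codeword c = [2, 1, 4, 4, 0] ∈ F_7^5.


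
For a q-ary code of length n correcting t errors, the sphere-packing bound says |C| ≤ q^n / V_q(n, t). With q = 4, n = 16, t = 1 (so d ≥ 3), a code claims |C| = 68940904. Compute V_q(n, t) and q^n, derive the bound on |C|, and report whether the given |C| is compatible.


V_q(n, t) = 49, q^n = 4294967296, Hamming bound = 87652393, |C| = 68940904 ≤ bound (satisfied).

Step 1: Compute V_q(n, t) = Σ_{j=0}^1 C(n, j) (q−1)^j.
  j = 0: C(16,0)·(3)^0 = 1·1 = 1.
  j = 1: C(16,1)·(3)^1 = 16·3 = 48.
  V_q(n, t) = 1 + 48 = 49.
Step 2: q^n = 4^16 = 4294967296.
Step 3: Hamming bound ⌊q^n / V_q(n,t)⌋ = ⌊4294967296/49⌋ = 87652393.
Step 4: Compare |C| = 68940904 to 87652393: satisfied.
The claimed |C| lies below the Hamming bound.


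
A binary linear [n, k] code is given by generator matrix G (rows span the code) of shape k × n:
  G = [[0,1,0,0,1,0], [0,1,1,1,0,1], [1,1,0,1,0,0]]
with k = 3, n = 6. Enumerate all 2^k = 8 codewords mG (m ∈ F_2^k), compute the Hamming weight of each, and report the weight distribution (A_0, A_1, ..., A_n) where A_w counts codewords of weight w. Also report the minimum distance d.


Weight distribution: A_0 = 1, A_2 = 1, A_3 = 3, A_4 = 2, A_5 = 1. Minimum distance d = 2.

Enumerate all 2^3 = 8 messages m ∈ F_2^3.
For each, compute codeword c = mG in F_2^6, then tally its weight.
  m = 000 → c = 000000, weight = 0.
  m = 100 → c = 010010, weight = 2.
  m = 010 → c = 011101, weight = 4.
  m = 110 → c = 001111, weight = 4.
  m = 001 → c = 110100, weight = 3.
  m = 101 → c = 100110, weight = 3.
  m = 011 → c = 101001, weight = 3.
  m = 111 → c = 111011, weight = 5.
Tally weights:
  weight 0: 1 codewords.
  weight 2: 1 codewords.
  weight 3: 3 codewords.
  weight 4: 2 codewords.
  weight 5: 1 codewords.
Minimum distance d = smallest w > 0 with A_w > 0 = 2.
Sanity: Σ A_w = 8 = 2^3 = 8 ✓.


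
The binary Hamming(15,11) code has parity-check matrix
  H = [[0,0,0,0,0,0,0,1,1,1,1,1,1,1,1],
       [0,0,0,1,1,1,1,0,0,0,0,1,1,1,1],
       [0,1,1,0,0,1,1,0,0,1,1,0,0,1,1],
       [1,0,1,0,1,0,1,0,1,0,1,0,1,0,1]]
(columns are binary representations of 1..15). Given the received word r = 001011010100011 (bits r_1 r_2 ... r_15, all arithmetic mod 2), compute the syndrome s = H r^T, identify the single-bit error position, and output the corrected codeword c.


s = (0, 0, 1, 1)^T, error position = 3, corrected codeword c = 000011010100011

Compute s = H r^T mod 2 one row at a time:
  s_1 = 1 + 0 + 1 + 0 + 0 + 0 + 1 + 1 = 4 ≡ 0 (mod 2).
  s_2 = 0 + 1 + 1 + 0 + 0 + 0 + 1 + 1 = 4 ≡ 0 (mod 2).
  s_3 = 0 + 1 + 1 + 0 + 1 + 0 + 1 + 1 = 5 ≡ 1 (mod 2).
  s_4 = 0 + 1 + 1 + 0 + 0 + 0 + 0 + 1 = 3 ≡ 1 (mod 2).
s = (0, 0, 1, 1)^T — this equals column 3 of H (binary 0011), so error is at position 3.
Correct: flip bit 3 of r = 001011010100011 to get c = 000011010100011.


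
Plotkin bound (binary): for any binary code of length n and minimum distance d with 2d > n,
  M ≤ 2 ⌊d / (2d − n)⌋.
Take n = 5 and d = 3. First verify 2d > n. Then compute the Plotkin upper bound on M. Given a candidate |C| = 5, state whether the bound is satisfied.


Plotkin bound M ≤ 6; given |C| = 5 ≤ bound (satisfied).

Check applicability: 2d = 6, n = 5.
2d − n = 1 > 0, so Plotkin applies.
Compute d/(2d−n) = 3/1 ≈ 3.0000.
⌊d/(2d−n)⌋ = 3.
Plotkin bound: M ≤ 2·3 = 6.
Given |C| = 5, check: satisfied.
This |C| is below the Plotkin bound.


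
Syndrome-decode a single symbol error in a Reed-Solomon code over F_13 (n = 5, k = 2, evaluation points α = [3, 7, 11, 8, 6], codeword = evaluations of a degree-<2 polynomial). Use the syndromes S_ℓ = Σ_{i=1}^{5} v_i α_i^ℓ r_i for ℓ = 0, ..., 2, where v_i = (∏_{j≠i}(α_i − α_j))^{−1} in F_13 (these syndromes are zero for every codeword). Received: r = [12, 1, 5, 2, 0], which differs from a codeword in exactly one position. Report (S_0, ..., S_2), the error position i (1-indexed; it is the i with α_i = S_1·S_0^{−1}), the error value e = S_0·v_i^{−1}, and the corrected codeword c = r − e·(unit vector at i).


S = (11, 7, 8), error at position 1, error magnitude e = 2, c = [10, 1, 5, 2, 0].

Step 1: column multipliers v_i = (∏_{j≠i}(α_i − α_j))^{−1} mod 13.
  i = 1 (α = 3): (3−7)(3−11)(3−8)(3−6) = (−4)·(−8)·(−5)·(−3) = 480 ≡ 12, so v_1 = 12^{−1} = 12 (mod 13).
  i = 2 (α = 7): (7−3)(7−11)(7−8)(7−6) = 4·(−4)·(−1)·1 = 16 ≡ 3, so v_2 = 3^{−1} = 9 (mod 13).
  i = 3 (α = 11): (11−3)(11−7)(11−8)(11−6) = 8·4·3·5 = 480 ≡ 12, so v_3 = 12^{−1} = 12 (mod 13).
  i = 4 (α = 8): (8−3)(8−7)(8−11)(8−6) = 5·1·(−3)·2 = −30 ≡ 9, so v_4 = 9^{−1} = 3 (mod 13).
  i = 5 (α = 6): (6−3)(6−7)(6−11)(6−8) = 3·(−1)·(−5)·(−2) = −30 ≡ 9, so v_5 = 9^{−1} = 3 (mod 13).
  v = [12, 9, 12, 3, 3].
Step 2: syndromes of r = [12, 1, 5, 2, 0] (all sums mod 13).
  S_0 = Σ v_i r_i = 12·12 + 9·1 + 12·5 + 3·2 + 3·0 = 219 ≡ 11.
  S_1 = Σ v_i α_i r_i = 12·3·12 + 9·7·1 + 12·11·5 + 3·8·2 + 3·6·0 = 1203 ≡ 7.
  α_i^2 mod 13 = [9, 10, 4, 12, 10].
  S_2 = Σ v_i α_i^2 r_i = 12·9·12 + 9·10·1 + 12·4·5 + 3·12·2 + 3·10·0 = 1698 ≡ 8.
  S = (11, 7, 8) ≠ 0, so r is not a codeword (an error is present).
Step 3: locate the error. For a single error e at position i, S_ℓ = v_i·e·α_i^ℓ, so α_err = S_1/S_0.
  S_0^{−1} = 11^{−1} = 6 (mod 13), so α_err = 7·6 = 42 ≡ 3 = α_1. Error position i = 1.
  Consistency check: S_2/S_1 = 8·2 = 16 ≡ 3 = α_err ✓ (single-error assumption holds).
Step 4: error magnitude e = S_0/v_1 = S_0·∏_{j≠1}(α_1 − α_j) = 11·12 = 132 ≡ 2 (mod 13).
Step 5: correct position 1: c_1 = r_1 − e = 12 − 2 ≡ 10 (mod 13). Hence c = [10, 1, 5, 2, 0].
  Check: interpolating c through the α_i gives m(x) = 7 + 1·x (degree < 2) with m(α_i) = c_i for every i, so c is indeed a codeword.


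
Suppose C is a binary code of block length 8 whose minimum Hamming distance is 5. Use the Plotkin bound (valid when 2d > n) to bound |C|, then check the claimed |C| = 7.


Plotkin bound M ≤ 4; given |C| = 7 > bound (violated).

Check applicability: 2d = 10, n = 8.
2d − n = 2 > 0, so Plotkin applies.
Compute d/(2d−n) = 5/2 ≈ 2.5000.
⌊d/(2d−n)⌋ = 2.
Plotkin bound: M ≤ 2·2 = 4.
Given |C| = 7, check: VIOLATED.
This |C| is above the Plotkin bound, so no binary code with n = 8, d = 5 and 7 codewords exists.


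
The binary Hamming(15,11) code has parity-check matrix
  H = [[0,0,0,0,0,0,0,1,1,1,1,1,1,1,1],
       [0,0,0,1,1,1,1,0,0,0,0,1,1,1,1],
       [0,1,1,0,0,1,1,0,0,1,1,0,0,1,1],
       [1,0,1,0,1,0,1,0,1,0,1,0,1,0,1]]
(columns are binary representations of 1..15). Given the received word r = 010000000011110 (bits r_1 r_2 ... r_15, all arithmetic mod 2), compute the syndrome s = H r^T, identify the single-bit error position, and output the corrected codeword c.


s = (0, 1, 1, 0)^T, error position = 6, corrected codeword c = 010001000011110

Compute s = H r^T mod 2 one row at a time:
  s_1 = 0 + 0 + 0 + 1 + 1 + 1 + 1 + 0 = 4 ≡ 0 (mod 2).
  s_2 = 0 + 0 + 0 + 0 + 1 + 1 + 1 + 0 = 3 ≡ 1 (mod 2).
  s_3 = 1 + 0 + 0 + 0 + 0 + 1 + 1 + 0 = 3 ≡ 1 (mod 2).
  s_4 = 0 + 0 + 0 + 0 + 0 + 1 + 1 + 0 = 2 ≡ 0 (mod 2).
s = (0, 1, 1, 0)^T — this equals column 6 of H (binary 0110), so error is at position 6.
Correct: flip bit 6 of r = 010000000011110 to get c = 010001000011110.


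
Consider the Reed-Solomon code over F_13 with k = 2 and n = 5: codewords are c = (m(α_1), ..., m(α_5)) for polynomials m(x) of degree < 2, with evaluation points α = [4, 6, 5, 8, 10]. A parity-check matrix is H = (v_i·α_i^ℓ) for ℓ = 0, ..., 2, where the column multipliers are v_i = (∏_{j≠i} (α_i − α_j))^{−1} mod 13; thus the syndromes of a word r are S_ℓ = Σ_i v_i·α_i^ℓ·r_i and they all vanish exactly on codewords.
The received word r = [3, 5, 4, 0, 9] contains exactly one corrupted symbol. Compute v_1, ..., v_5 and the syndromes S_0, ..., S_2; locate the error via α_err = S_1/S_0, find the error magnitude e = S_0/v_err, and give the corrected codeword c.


S = (8, 12, 5), error at position 4, error magnitude e = 6, c = [3, 5, 4, 7, 9].

Step 1: column multipliers v_i = (∏_{j≠i}(α_i − α_j))^{−1} mod 13.
  i = 1 (α = 4): (4−6)(4−5)(4−8)(4−10) = (−2)·(−1)·(−4)·(−6) = 48 ≡ 9, so v_1 = 9^{−1} = 3 (mod 13).
  i = 2 (α = 6): (6−4)(6−5)(6−8)(6−10) = 2·1·(−2)·(−4) = 16 ≡ 3, so v_2 = 3^{−1} = 9 (mod 13).
  i = 3 (α = 5): (5−4)(5−6)(5−8)(5−10) = 1·(−1)·(−3)·(−5) = −15 ≡ 11, so v_3 = 11^{−1} = 6 (mod 13).
  i = 4 (α = 8): (8−4)(8−6)(8−5)(8−10) = 4·2·3·(−2) = −48 ≡ 4, so v_4 = 4^{−1} = 10 (mod 13).
  i = 5 (α = 10): (10−4)(10−6)(10−5)(10−8) = 6·4·5·2 = 240 ≡ 6, so v_5 = 6^{−1} = 11 (mod 13).
  v = [3, 9, 6, 10, 11].
Step 2: syndromes of r = [3, 5, 4, 0, 9] (all sums mod 13).
  S_0 = Σ v_i r_i = 3·3 + 9·5 + 6·4 + 10·0 + 11·9 = 177 ≡ 8.
  S_1 = Σ v_i α_i r_i = 3·4·3 + 9·6·5 + 6·5·4 + 10·8·0 + 11·10·9 = 1416 ≡ 12.
  α_i^2 mod 13 = [3, 10, 12, 12, 9].
  S_2 = Σ v_i α_i^2 r_i = 3·3·3 + 9·10·5 + 6·12·4 + 10·12·0 + 11·9·9 = 1656 ≡ 5.
  S = (8, 12, 5) ≠ 0, so r is not a codeword (an error is present).
Step 3: locate the error. For a single error e at position i, S_ℓ = v_i·e·α_i^ℓ, so α_err = S_1/S_0.
  S_0^{−1} = 8^{−1} = 5 (mod 13), so α_err = 12·5 = 60 ≡ 8 = α_4. Error position i = 4.
  Consistency check: S_2/S_1 = 5·12 = 60 ≡ 8 = α_err ✓ (single-error assumption holds).
Step 4: error magnitude e = S_0/v_4 = S_0·∏_{j≠4}(α_4 − α_j) = 8·4 = 32 ≡ 6 (mod 13).
Step 5: correct position 4: c_4 = r_4 − e = 0 − 6 ≡ 7 (mod 13). Hence c = [3, 5, 4, 7, 9].
  Check: interpolating c through the α_i gives m(x) = 12 + 1·x (degree < 2) with m(α_i) = c_i for every i, so c is indeed a codeword.


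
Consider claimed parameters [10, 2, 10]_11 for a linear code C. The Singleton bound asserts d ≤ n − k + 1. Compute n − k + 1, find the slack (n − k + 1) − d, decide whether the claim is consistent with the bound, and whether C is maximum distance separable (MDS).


Singleton RHS = n − k + 1 = 9, slack = -1, bound violated (no such code; not MDS).

Singleton bound: d ≤ n − k + 1.
Here n = 10, k = 2, so n − k + 1 = 9.
Given d = 10, check d ≤ 9: NO.
Slack = (n − k + 1) − d = -1.
The slack is negative: d = 10 exceeds n − k + 1 = 9 by 1, so the Singleton bound is violated and no linear [10, 2, 10]_11 code can exist. In particular it is not MDS (MDS requires d = n − k + 1 exactly).
Description: the claimed parameters are [10, 2, 10]_11; such a code would be impossible (violates the Singleton bound).


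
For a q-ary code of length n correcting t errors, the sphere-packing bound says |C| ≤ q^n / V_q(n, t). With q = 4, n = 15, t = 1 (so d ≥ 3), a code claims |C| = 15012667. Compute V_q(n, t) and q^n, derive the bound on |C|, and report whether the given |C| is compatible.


V_q(n, t) = 46, q^n = 1073741824, Hamming bound = 23342213, |C| = 15012667 ≤ bound (satisfied).

Step 1: Compute V_q(n, t) = Σ_{j=0}^1 C(n, j) (q−1)^j.
  j = 0: C(15,0)·(3)^0 = 1·1 = 1.
  j = 1: C(15,1)·(3)^1 = 15·3 = 45.
  V_q(n, t) = 1 + 45 = 46.
Step 2: q^n = 4^15 = 1073741824.
Step 3: Hamming bound ⌊q^n / V_q(n,t)⌋ = ⌊1073741824/46⌋ = 23342213.
Step 4: Compare |C| = 15012667 to 23342213: satisfied.
The claimed |C| lies below the Hamming bound.


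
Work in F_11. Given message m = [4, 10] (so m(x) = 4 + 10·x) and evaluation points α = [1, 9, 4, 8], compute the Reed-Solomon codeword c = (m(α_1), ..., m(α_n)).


c = [3, 6, 0, 7]

Message polynomial: m(x) = 4 + 10·x (mod 11).
For each evaluation point α_i, compute m(α_i) mod 11:
  α_1 = 1: Horner steps 10 → 3, so m(1) = 3.
  α_2 = 9: Horner steps 10 → 6, so m(9) = 6.
  α_3 = 4: Horner steps 10 → 0, so m(4) = 0.
  α_4 = 8: Horner steps 10 → 7, so m(8) = 7.
Codeword c = [3, 6, 0, 7] ∈ F_11^4.


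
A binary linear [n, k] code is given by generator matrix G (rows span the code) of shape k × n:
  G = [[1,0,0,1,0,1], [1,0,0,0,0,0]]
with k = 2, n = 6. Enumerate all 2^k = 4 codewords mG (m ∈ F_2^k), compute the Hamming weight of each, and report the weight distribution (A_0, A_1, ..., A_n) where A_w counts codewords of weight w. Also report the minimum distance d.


Weight distribution: A_0 = 1, A_1 = 1, A_2 = 1, A_3 = 1. Minimum distance d = 1.

Enumerate all 2^2 = 4 messages m ∈ F_2^2.
For each, compute codeword c = mG in F_2^6, then tally its weight.
  m = 00 → c = 000000, weight = 0.
  m = 10 → c = 100101, weight = 3.
  m = 01 → c = 100000, weight = 1.
  m = 11 → c = 000101, weight = 2.
Tally weights:
  weight 0: 1 codewords.
  weight 1: 1 codewords.
  weight 2: 1 codewords.
  weight 3: 1 codewords.
Minimum distance d = smallest w > 0 with A_w > 0 = 1.
Sanity: Σ A_w = 4 = 2^2 = 4 ✓.
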